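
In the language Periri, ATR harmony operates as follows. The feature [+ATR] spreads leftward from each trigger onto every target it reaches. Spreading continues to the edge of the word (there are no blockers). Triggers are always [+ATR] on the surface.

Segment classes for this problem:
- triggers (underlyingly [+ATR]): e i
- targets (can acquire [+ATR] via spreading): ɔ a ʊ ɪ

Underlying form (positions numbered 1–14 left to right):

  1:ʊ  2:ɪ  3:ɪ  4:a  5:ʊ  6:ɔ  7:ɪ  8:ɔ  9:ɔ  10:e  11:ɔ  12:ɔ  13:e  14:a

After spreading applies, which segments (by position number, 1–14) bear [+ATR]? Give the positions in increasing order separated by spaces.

1 2 3 4 5 6 7 8 9 10 11 12 13

From /e/ at 10 leftward: 9 /ɔ/ → [+ATR]; 8 /ɔ/ → [+ATR]; 7 /ɪ/ → [+ATR]; 6 /ɔ/ → [+ATR]; 5 /ʊ/ → [+ATR]; 4 /a/ → [+ATR]; 3 /ɪ/ → [+ATR]; 2 /ɪ/ → [+ATR]; 1 /ʊ/ → [+ATR]; word edge.
From /e/ at 13 leftward: 12 /ɔ/ → [+ATR]; 11 /ɔ/ → [+ATR]; 10 /e/ is itself a trigger — this domain ends here.
Target with no active source: position 14 stays [-ATR].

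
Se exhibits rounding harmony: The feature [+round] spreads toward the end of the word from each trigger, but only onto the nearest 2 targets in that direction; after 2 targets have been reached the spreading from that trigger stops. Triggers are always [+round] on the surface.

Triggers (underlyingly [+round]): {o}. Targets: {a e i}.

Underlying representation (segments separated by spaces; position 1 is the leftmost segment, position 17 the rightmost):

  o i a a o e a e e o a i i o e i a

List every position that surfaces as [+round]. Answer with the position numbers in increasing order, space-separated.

From /o/ at 1 rightward: 2 /i/ → [+round]; 3 /a/ → [+round]; bound reached.
From /o/ at 5 rightward: 6 /e/ → [+round]; 7 /a/ → [+round]; bound reached.
From /o/ at 10 rightward: 11 /a/ → [+round]; 12 /i/ → [+round]; bound reached.
From /o/ at 14 rightward: 15 /e/ → [+round]; 16 /i/ → [+round]; bound reached.
Targets with no active source: positions 4 8 9 13 17 stay [-round].

1 2 3 5 6 7 10 11 12 14 15 16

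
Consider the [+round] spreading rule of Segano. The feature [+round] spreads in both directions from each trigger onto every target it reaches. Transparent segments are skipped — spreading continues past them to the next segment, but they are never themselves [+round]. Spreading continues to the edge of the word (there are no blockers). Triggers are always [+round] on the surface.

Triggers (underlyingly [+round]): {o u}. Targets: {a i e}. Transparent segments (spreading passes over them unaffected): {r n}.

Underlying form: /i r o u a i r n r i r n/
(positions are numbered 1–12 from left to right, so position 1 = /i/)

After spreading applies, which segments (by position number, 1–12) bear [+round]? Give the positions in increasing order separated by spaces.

1 3 4 5 6 10

From /o/ at 3 rightward: 4 /u/ is itself a trigger — this domain ends here.
From /o/ at 3 leftward: 2 /r/ transparent; 1 /i/ → [+round]; word edge.
From /u/ at 4 rightward: 5 /a/ → [+round]; 6 /i/ → [+round]; 7 /r/ transparent; 8 /n/ transparent; 9 /r/ transparent; 10 /i/ → [+round]; 11 /r/ transparent; 12 /n/ transparent; word edge.
From /u/ at 4 leftward: 3 /o/ is itself a trigger — this domain ends here.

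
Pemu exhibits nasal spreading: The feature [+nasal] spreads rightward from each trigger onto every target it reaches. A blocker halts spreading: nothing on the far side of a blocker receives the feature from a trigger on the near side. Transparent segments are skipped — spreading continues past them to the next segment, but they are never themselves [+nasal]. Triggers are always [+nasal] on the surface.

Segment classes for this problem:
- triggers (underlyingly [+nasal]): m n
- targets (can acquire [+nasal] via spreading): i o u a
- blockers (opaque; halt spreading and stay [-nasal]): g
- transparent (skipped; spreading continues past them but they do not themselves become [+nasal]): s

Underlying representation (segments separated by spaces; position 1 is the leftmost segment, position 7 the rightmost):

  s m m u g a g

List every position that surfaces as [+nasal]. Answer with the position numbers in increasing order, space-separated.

2 3 4

From /m/ at 2 rightward: 3 /m/ is itself a trigger — this domain ends here.
From /m/ at 3 rightward: 4 /u/ → [+nasal]; 5 /g/ blocks.
Target with no active source: position 6 stays [-nasal].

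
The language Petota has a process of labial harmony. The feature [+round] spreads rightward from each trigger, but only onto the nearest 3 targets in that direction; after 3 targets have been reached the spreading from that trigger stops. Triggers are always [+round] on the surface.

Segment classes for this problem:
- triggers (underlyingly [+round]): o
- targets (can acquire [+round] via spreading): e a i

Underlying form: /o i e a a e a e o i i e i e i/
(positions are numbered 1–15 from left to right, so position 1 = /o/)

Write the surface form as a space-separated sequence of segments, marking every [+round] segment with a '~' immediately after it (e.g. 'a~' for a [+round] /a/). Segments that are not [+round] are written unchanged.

o~ i~ e~ a~ a e a e o~ i~ i~ e~ i e i

From /o/ at 1 rightward: 2 /i/ → [+round]; 3 /e/ → [+round]; 4 /a/ → [+round]; bound reached.
From /o/ at 9 rightward: 10 /i/ → [+round]; 11 /i/ → [+round]; 12 /e/ → [+round]; bound reached.
Targets with no active source: positions 5 6 7 8 13 14 15 stay [-round].
[+round] positions on the surface: 1 2 3 4 9 10 11 12.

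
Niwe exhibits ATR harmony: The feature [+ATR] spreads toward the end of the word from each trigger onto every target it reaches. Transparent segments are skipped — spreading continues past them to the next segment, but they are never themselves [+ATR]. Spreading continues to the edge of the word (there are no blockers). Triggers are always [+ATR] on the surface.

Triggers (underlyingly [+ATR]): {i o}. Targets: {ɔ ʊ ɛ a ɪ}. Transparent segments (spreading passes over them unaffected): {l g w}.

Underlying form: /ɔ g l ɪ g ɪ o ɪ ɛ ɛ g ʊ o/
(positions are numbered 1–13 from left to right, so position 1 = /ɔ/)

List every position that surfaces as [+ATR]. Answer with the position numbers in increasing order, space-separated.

7 8 9 10 12 13

From /o/ at 7 rightward: 8 /ɪ/ → [+ATR]; 9 /ɛ/ → [+ATR]; 10 /ɛ/ → [+ATR]; 11 /g/ transparent; 12 /ʊ/ → [+ATR]; 13 /o/ is itself a trigger — this domain ends here.
From /o/ at 13 rightward: word edge.
Targets with no active source: positions 1 4 6 stay [-ATR].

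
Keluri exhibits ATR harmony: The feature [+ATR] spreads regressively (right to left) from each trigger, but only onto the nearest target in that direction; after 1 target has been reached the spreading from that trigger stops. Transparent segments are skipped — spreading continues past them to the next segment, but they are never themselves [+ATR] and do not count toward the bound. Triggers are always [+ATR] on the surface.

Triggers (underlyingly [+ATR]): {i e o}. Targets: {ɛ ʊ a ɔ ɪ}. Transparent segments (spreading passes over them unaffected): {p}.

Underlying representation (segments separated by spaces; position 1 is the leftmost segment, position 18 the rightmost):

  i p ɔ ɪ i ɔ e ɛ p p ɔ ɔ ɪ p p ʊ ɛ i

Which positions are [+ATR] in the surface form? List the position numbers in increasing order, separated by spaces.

1 4 5 6 7 17 18

From /i/ at 1 leftward: word edge.
From /i/ at 5 leftward: 4 /ɪ/ → [+ATR]; bound reached.
From /e/ at 7 leftward: 6 /ɔ/ → [+ATR]; bound reached.
From /i/ at 18 leftward: 17 /ɛ/ → [+ATR]; bound reached.
Targets with no active source: positions 3 8 11 12 13 16 stay [-ATR].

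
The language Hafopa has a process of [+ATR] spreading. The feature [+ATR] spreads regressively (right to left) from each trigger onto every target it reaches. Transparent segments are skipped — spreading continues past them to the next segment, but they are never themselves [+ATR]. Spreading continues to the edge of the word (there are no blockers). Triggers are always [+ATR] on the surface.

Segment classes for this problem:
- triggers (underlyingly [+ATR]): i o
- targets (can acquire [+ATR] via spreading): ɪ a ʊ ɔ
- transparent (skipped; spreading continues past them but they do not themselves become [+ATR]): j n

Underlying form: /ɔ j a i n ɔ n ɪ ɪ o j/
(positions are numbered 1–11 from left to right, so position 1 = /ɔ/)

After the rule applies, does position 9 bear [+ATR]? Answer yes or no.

yes

From /i/ at 4 leftward: 3 /a/ → [+ATR]; 2 /j/ transparent; 1 /ɔ/ → [+ATR]; word edge.
From /o/ at 10 leftward: 9 /ɪ/ → [+ATR]; 8 /ɪ/ → [+ATR]; 7 /n/ transparent; 6 /ɔ/ → [+ATR]; 5 /n/ transparent; 4 /i/ is itself a trigger — this domain ends here.
[+ATR] positions on the surface: 1 3 4 6 8 9 10.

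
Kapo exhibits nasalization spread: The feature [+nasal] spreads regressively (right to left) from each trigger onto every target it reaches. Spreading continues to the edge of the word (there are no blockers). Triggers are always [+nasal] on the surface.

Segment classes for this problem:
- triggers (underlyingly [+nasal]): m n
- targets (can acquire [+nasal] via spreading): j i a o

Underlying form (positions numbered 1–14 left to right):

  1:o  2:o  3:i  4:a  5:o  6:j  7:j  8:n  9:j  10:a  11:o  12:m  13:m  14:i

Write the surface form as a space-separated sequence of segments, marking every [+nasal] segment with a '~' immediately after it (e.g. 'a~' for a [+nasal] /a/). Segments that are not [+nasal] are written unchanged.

From /n/ at 8 leftward: 7 /j/ → [+nasal]; 6 /j/ → [+nasal]; 5 /o/ → [+nasal]; 4 /a/ → [+nasal]; 3 /i/ → [+nasal]; 2 /o/ → [+nasal]; 1 /o/ → [+nasal]; word edge.
From /m/ at 12 leftward: 11 /o/ → [+nasal]; 10 /a/ → [+nasal]; 9 /j/ → [+nasal]; 8 /n/ is itself a trigger — this domain ends here.
From /m/ at 13 leftward: 12 /m/ is itself a trigger — this domain ends here.
Target with no active source: position 14 stays [-nasal].
[+nasal] positions on the surface: 1 2 3 4 5 6 7 8 9 10 11 12 13.

o~ o~ i~ a~ o~ j~ j~ n~ j~ a~ o~ m~ m~ i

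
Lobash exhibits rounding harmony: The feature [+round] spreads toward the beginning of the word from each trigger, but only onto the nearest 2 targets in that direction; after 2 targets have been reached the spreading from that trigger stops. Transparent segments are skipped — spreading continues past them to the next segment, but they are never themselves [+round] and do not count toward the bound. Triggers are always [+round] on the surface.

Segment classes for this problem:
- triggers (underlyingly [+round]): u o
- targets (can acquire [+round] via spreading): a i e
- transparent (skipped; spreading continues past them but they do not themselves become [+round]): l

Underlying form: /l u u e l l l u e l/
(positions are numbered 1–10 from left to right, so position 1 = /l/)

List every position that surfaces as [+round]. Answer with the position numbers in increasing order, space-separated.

2 3 4 8

From /u/ at 2 leftward: 1 /l/ transparent; word edge.
From /u/ at 3 leftward: 2 /u/ is itself a trigger — this domain ends here.
From /u/ at 8 leftward: 7 /l/ transparent; 6 /l/ transparent; 5 /l/ transparent; 4 /e/ → [+round]; 3 /u/ is itself a trigger — this domain ends here.
Target with no active source: position 9 stays [-round].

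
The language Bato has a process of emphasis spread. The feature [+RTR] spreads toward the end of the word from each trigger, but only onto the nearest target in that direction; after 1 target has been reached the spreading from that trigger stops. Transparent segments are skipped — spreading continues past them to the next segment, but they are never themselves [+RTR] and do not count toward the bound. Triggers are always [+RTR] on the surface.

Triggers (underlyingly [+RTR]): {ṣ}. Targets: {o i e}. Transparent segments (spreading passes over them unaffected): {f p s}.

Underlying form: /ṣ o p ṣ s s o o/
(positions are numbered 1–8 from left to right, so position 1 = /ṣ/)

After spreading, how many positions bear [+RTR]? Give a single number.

From /ṣ/ at 1 rightward: 2 /o/ → [+RTR]; bound reached.
From /ṣ/ at 4 rightward: 5 /s/ transparent; 6 /s/ transparent; 7 /o/ → [+RTR]; bound reached.
Target with no active source: position 8 stays [-emphatic].
[+RTR] positions on the surface: 1 2 4 7.

4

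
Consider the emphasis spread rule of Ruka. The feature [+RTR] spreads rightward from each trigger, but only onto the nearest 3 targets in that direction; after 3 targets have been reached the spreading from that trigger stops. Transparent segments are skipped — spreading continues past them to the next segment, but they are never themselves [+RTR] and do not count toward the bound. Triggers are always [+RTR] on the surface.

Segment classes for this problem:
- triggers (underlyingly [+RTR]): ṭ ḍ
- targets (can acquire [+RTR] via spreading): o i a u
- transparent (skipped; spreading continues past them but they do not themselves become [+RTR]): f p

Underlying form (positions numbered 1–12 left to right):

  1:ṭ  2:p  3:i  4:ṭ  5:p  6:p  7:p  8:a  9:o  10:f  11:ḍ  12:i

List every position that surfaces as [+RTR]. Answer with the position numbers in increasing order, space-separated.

1 3 4 8 9 11 12

From /ṭ/ at 1 rightward: 2 /p/ transparent; 3 /i/ → [+RTR]; 4 /ṭ/ is itself a trigger — this domain ends here.
From /ṭ/ at 4 rightward: 5 /p/ transparent; 6 /p/ transparent; 7 /p/ transparent; 8 /a/ → [+RTR]; 9 /o/ → [+RTR]; 10 /f/ transparent; 11 /ḍ/ is itself a trigger — this domain ends here.
From /ḍ/ at 11 rightward: 12 /i/ → [+RTR]; word edge.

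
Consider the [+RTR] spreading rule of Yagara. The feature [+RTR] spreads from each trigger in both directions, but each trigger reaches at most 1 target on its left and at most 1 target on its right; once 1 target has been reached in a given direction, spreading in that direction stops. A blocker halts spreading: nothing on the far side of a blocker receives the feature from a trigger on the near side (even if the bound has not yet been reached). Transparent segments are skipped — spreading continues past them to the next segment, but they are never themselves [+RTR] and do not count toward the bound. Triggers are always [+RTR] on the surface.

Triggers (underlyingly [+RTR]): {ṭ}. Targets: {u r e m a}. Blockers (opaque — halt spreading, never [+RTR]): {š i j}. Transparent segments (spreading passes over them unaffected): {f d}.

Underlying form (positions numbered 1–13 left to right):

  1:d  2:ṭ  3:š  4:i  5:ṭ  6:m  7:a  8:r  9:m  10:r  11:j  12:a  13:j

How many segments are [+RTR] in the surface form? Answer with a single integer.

3

From /ṭ/ at 2 rightward: 3 /š/ blocks.
From /ṭ/ at 2 leftward: 1 /d/ transparent; word edge.
From /ṭ/ at 5 rightward: 6 /m/ → [+RTR]; bound reached.
From /ṭ/ at 5 leftward: 4 /i/ blocks.
Targets with no active source: positions 7 8 9 10 12 stay [-emphatic].
[+RTR] positions on the surface: 2 5 6.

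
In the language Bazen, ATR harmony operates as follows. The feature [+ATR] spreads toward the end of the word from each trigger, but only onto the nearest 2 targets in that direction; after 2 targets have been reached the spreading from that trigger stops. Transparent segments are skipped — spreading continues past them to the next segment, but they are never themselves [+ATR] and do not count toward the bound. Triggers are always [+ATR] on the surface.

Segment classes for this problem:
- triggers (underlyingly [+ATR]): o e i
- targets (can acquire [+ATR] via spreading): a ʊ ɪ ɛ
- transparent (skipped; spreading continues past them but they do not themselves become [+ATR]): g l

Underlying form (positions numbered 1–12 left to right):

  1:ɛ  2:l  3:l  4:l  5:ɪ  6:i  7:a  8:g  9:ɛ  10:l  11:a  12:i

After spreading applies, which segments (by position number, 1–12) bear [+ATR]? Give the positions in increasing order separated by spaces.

6 7 9 12

From /i/ at 6 rightward: 7 /a/ → [+ATR]; 8 /g/ transparent; 9 /ɛ/ → [+ATR]; bound reached.
From /i/ at 12 rightward: word edge.
Targets with no active source: positions 1 5 11 stay [-ATR].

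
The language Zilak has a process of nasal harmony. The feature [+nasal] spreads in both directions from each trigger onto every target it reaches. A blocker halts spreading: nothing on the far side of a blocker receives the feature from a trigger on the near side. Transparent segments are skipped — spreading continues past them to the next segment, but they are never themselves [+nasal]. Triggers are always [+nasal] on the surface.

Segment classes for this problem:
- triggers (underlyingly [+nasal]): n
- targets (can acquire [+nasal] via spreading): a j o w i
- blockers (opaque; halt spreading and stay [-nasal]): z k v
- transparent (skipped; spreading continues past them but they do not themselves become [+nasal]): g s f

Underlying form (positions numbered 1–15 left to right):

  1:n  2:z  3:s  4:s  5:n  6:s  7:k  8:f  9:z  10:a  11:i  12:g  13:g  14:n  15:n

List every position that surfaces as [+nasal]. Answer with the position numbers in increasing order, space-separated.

From /n/ at 1 rightward: 2 /z/ blocks.
From /n/ at 1 leftward: word edge.
From /n/ at 5 rightward: 6 /s/ transparent; 7 /k/ blocks.
From /n/ at 5 leftward: 4 /s/ transparent; 3 /s/ transparent; 2 /z/ blocks.
From /n/ at 14 rightward: 15 /n/ is itself a trigger — this domain ends here.
From /n/ at 14 leftward: 13 /g/ transparent; 12 /g/ transparent; 11 /i/ → [+nasal]; 10 /a/ → [+nasal]; 9 /z/ blocks.
From /n/ at 15 rightward: word edge.
From /n/ at 15 leftward: 14 /n/ is itself a trigger — this domain ends here.

1 5 10 11 14 15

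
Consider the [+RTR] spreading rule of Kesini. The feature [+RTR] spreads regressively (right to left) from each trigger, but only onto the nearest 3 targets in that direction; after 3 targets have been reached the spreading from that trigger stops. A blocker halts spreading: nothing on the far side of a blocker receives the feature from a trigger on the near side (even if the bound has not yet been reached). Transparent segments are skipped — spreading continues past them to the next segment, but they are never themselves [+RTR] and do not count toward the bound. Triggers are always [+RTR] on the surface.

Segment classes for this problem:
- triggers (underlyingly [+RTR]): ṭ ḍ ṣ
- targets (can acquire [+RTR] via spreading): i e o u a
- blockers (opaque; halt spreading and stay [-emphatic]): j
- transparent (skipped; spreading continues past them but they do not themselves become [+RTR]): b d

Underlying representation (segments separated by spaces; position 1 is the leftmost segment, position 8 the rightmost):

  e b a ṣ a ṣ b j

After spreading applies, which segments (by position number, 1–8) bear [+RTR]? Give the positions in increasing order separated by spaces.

1 3 4 5 6

From /ṣ/ at 4 leftward: 3 /a/ → [+RTR]; 2 /b/ transparent; 1 /e/ → [+RTR]; word edge.
From /ṣ/ at 6 leftward: 5 /a/ → [+RTR]; 4 /ṣ/ is itself a trigger — this domain ends here.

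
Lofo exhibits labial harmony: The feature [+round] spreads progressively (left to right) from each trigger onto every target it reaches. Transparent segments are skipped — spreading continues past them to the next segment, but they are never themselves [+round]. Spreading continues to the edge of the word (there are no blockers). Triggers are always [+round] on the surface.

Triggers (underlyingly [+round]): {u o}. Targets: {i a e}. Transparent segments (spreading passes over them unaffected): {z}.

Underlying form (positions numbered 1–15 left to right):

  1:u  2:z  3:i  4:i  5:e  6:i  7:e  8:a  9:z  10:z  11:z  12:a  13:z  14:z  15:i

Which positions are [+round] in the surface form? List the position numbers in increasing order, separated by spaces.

1 3 4 5 6 7 8 12 15

From /u/ at 1 rightward: 2 /z/ transparent; 3 /i/ → [+round]; 4 /i/ → [+round]; 5 /e/ → [+round]; 6 /i/ → [+round]; 7 /e/ → [+round]; 8 /a/ → [+round]; 9 /z/ transparent; 10 /z/ transparent; 11 /z/ transparent; 12 /a/ → [+round]; 13 /z/ transparent; 14 /z/ transparent; 15 /i/ → [+round]; word edge.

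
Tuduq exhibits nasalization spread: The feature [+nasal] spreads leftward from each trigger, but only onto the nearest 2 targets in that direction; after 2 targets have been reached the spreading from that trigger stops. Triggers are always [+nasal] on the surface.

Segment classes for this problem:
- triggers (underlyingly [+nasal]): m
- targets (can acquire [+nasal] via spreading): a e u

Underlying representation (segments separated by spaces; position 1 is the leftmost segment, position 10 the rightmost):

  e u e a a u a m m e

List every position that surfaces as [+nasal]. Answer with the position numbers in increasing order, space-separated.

6 7 8 9

From /m/ at 8 leftward: 7 /a/ → [+nasal]; 6 /u/ → [+nasal]; bound reached.
From /m/ at 9 leftward: 8 /m/ is itself a trigger — this domain ends here.
Targets with no active source: positions 1 2 3 4 5 10 stay [-nasal].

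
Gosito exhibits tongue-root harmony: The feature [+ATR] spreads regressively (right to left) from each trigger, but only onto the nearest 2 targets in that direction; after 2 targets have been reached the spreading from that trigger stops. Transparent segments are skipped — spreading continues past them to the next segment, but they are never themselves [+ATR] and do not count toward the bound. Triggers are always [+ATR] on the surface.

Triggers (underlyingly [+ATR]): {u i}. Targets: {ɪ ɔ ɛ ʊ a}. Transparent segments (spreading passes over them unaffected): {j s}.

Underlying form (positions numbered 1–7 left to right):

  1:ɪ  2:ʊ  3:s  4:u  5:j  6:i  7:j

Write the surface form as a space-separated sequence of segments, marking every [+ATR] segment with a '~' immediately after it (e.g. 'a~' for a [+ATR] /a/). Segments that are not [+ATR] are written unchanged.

ɪ~ ʊ~ s u~ j i~ j

From /u/ at 4 leftward: 3 /s/ transparent; 2 /ʊ/ → [+ATR]; 1 /ɪ/ → [+ATR]; bound reached.
From /i/ at 6 leftward: 5 /j/ transparent; 4 /u/ is itself a trigger — this domain ends here.
[+ATR] positions on the surface: 1 2 4 6.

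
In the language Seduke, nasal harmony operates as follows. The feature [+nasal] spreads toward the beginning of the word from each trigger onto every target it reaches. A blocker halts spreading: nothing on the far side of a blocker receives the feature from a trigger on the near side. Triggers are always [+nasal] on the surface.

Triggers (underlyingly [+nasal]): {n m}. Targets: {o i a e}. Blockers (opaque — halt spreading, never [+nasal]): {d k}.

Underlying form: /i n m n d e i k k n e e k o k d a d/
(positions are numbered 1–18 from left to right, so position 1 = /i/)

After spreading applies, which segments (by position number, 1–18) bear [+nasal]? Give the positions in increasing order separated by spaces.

1 2 3 4 10

From /n/ at 2 leftward: 1 /i/ → [+nasal]; word edge.
From /m/ at 3 leftward: 2 /n/ is itself a trigger — this domain ends here.
From /n/ at 4 leftward: 3 /m/ is itself a trigger — this domain ends here.
From /n/ at 10 leftward: 9 /k/ blocks.
Targets with no active source: positions 6 7 11 12 14 17 stay [-nasal].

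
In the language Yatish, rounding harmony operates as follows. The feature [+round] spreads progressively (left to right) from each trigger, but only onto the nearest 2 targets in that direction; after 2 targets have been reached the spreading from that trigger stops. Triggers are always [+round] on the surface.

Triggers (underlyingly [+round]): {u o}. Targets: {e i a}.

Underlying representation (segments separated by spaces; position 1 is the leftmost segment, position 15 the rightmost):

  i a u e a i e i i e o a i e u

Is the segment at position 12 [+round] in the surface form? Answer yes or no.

From /u/ at 3 rightward: 4 /e/ → [+round]; 5 /a/ → [+round]; bound reached.
From /o/ at 11 rightward: 12 /a/ → [+round]; 13 /i/ → [+round]; bound reached.
From /u/ at 15 rightward: word edge.
Targets with no active source: positions 1 2 6 7 8 9 10 14 stay [-round].
[+round] positions on the surface: 3 4 5 11 12 13 15.

yes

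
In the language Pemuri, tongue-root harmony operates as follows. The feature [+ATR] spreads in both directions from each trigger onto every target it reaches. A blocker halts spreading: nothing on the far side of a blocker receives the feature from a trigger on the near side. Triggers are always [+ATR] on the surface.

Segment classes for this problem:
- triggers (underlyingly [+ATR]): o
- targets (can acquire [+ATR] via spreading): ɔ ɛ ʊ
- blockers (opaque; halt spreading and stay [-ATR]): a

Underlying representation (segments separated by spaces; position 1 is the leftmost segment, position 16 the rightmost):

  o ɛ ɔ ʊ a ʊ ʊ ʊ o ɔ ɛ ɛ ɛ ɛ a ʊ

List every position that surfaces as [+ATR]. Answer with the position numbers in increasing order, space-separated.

From /o/ at 1 rightward: 2 /ɛ/ → [+ATR]; 3 /ɔ/ → [+ATR]; 4 /ʊ/ → [+ATR]; 5 /a/ blocks.
From /o/ at 1 leftward: word edge.
From /o/ at 9 rightward: 10 /ɔ/ → [+ATR]; 11 /ɛ/ → [+ATR]; 12 /ɛ/ → [+ATR]; 13 /ɛ/ → [+ATR]; 14 /ɛ/ → [+ATR]; 15 /a/ blocks.
From /o/ at 9 leftward: 8 /ʊ/ → [+ATR]; 7 /ʊ/ → [+ATR]; 6 /ʊ/ → [+ATR]; 5 /a/ blocks.
Target with no active source: position 16 stays [-ATR].

1 2 3 4 6 7 8 9 10 11 12 13 14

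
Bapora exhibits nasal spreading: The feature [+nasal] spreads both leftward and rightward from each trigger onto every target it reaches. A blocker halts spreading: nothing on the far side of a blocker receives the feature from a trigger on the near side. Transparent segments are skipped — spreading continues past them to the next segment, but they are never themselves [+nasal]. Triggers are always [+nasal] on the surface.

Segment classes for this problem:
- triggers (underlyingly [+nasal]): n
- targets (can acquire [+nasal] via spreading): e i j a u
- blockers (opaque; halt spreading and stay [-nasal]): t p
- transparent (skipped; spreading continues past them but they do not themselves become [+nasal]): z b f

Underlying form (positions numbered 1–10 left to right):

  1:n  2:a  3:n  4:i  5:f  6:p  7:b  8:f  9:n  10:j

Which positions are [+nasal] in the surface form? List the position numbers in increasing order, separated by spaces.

1 2 3 4 9 10

From /n/ at 1 rightward: 2 /a/ → [+nasal]; 3 /n/ is itself a trigger — this domain ends here.
From /n/ at 1 leftward: word edge.
From /n/ at 3 rightward: 4 /i/ → [+nasal]; 5 /f/ transparent; 6 /p/ blocks.
From /n/ at 3 leftward: 2 /a/ → [+nasal]; 1 /n/ is itself a trigger — this domain ends here.
From /n/ at 9 rightward: 10 /j/ → [+nasal]; word edge.
From /n/ at 9 leftward: 8 /f/ transparent; 7 /b/ transparent; 6 /p/ blocks.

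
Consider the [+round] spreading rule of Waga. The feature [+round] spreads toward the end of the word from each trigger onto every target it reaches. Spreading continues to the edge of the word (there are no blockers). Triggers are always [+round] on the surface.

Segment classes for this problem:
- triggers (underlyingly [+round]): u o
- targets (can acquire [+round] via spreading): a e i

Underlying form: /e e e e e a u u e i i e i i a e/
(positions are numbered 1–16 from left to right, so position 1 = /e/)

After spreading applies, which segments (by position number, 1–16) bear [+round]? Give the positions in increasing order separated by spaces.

From /u/ at 7 rightward: 8 /u/ is itself a trigger — this domain ends here.
From /u/ at 8 rightward: 9 /e/ → [+round]; 10 /i/ → [+round]; 11 /i/ → [+round]; 12 /e/ → [+round]; 13 /i/ → [+round]; 14 /i/ → [+round]; 15 /a/ → [+round]; 16 /e/ → [+round]; word edge.
Targets with no active source: positions 1 2 3 4 5 6 stay [-round].

7 8 9 10 11 12 13 14 15 16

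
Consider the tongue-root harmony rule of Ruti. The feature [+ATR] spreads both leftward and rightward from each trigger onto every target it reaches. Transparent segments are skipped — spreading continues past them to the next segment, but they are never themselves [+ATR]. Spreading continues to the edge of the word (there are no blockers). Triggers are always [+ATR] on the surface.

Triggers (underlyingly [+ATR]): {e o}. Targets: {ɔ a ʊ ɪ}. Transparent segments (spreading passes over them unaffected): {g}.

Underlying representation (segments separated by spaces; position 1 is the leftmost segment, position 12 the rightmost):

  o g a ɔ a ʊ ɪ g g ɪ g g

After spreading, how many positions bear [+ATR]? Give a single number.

7

From /o/ at 1 rightward: 2 /g/ transparent; 3 /a/ → [+ATR]; 4 /ɔ/ → [+ATR]; 5 /a/ → [+ATR]; 6 /ʊ/ → [+ATR]; 7 /ɪ/ → [+ATR]; 8 /g/ transparent; 9 /g/ transparent; 10 /ɪ/ → [+ATR]; 11 /g/ transparent; 12 /g/ transparent; word edge.
From /o/ at 1 leftward: word edge.
[+ATR] positions on the surface: 1 3 4 5 6 7 10.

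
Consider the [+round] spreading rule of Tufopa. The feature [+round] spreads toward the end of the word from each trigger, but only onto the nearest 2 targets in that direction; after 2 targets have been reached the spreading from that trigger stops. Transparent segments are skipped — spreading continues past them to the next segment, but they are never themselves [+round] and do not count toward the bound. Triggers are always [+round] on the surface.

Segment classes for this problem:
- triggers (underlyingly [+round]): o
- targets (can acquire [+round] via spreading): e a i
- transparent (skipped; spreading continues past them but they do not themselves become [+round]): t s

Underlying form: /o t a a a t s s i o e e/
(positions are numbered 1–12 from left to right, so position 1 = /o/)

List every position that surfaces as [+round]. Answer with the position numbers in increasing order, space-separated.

From /o/ at 1 rightward: 2 /t/ transparent; 3 /a/ → [+round]; 4 /a/ → [+round]; bound reached.
From /o/ at 10 rightward: 11 /e/ → [+round]; 12 /e/ → [+round]; bound reached.
Targets with no active source: positions 5 9 stay [-round].

1 3 4 10 11 12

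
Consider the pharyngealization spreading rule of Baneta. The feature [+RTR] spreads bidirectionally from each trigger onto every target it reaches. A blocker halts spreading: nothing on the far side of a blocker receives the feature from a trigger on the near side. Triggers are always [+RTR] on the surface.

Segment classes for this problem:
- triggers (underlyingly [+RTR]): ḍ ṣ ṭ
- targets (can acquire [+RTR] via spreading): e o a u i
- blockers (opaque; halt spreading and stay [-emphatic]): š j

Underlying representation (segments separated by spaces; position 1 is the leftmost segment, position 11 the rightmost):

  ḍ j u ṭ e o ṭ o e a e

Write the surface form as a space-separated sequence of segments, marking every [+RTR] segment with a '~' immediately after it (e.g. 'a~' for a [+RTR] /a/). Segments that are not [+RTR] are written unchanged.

ḍ~ j u~ ṭ~ e~ o~ ṭ~ o~ e~ a~ e~

From /ḍ/ at 1 rightward: 2 /j/ blocks.
From /ḍ/ at 1 leftward: word edge.
From /ṭ/ at 4 rightward: 5 /e/ → [+RTR]; 6 /o/ → [+RTR]; 7 /ṭ/ is itself a trigger — this domain ends here.
From /ṭ/ at 4 leftward: 3 /u/ → [+RTR]; 2 /j/ blocks.
From /ṭ/ at 7 rightward: 8 /o/ → [+RTR]; 9 /e/ → [+RTR]; 10 /a/ → [+RTR]; 11 /e/ → [+RTR]; word edge.
From /ṭ/ at 7 leftward: 6 /o/ → [+RTR]; 5 /e/ → [+RTR]; 4 /ṭ/ is itself a trigger — this domain ends here.
[+RTR] positions on the surface: 1 3 4 5 6 7 8 9 10 11.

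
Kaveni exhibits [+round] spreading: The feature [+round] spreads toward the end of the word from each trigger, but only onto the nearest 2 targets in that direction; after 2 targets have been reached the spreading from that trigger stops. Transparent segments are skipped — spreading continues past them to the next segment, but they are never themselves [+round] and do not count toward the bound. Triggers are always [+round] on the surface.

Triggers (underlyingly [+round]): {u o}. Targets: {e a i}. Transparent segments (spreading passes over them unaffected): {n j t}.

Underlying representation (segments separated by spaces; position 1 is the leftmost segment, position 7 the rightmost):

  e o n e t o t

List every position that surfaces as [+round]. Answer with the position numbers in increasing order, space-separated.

From /o/ at 2 rightward: 3 /n/ transparent; 4 /e/ → [+round]; 5 /t/ transparent; 6 /o/ is itself a trigger — this domain ends here.
From /o/ at 6 rightward: 7 /t/ transparent; word edge.
Target with no active source: position 1 stays [-round].

2 4 6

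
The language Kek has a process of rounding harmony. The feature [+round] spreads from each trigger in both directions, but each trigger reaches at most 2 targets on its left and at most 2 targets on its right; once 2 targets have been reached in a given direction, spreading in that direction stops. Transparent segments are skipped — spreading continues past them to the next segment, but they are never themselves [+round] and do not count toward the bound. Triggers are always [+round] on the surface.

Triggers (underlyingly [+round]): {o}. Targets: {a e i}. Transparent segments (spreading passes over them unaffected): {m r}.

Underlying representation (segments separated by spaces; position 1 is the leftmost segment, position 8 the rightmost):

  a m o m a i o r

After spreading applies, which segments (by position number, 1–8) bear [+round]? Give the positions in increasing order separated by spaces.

1 3 5 6 7

From /o/ at 3 rightward: 4 /m/ transparent; 5 /a/ → [+round]; 6 /i/ → [+round]; bound reached.
From /o/ at 3 leftward: 2 /m/ transparent; 1 /a/ → [+round]; word edge.
From /o/ at 7 rightward: 8 /r/ transparent; word edge.
From /o/ at 7 leftward: 6 /i/ → [+round]; 5 /a/ → [+round]; bound reached.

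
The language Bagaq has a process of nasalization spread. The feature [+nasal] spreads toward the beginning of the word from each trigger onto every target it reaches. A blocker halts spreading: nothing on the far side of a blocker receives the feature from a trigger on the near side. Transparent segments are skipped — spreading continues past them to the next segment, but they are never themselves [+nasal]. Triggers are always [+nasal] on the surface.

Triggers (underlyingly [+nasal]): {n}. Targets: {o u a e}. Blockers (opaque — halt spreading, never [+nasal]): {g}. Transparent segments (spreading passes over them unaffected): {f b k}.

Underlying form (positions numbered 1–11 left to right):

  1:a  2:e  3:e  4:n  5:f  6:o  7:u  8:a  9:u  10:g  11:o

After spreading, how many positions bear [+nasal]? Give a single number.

From /n/ at 4 leftward: 3 /e/ → [+nasal]; 2 /e/ → [+nasal]; 1 /a/ → [+nasal]; word edge.
Targets with no active source: positions 6 7 8 9 11 stay [-nasal].
[+nasal] positions on the surface: 1 2 3 4.

4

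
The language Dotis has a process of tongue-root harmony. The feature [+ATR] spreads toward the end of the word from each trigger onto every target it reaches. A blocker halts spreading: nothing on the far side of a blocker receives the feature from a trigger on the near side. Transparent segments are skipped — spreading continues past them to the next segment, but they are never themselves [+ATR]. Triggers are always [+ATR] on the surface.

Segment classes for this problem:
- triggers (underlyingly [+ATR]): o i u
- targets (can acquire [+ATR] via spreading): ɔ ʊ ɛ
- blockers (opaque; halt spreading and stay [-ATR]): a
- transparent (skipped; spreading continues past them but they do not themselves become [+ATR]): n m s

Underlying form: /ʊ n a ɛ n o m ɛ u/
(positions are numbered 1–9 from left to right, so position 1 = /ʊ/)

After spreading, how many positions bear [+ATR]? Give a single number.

3

From /o/ at 6 rightward: 7 /m/ transparent; 8 /ɛ/ → [+ATR]; 9 /u/ is itself a trigger — this domain ends here.
From /u/ at 9 rightward: word edge.
Targets with no active source: positions 1 4 stay [-ATR].
[+ATR] positions on the surface: 6 8 9.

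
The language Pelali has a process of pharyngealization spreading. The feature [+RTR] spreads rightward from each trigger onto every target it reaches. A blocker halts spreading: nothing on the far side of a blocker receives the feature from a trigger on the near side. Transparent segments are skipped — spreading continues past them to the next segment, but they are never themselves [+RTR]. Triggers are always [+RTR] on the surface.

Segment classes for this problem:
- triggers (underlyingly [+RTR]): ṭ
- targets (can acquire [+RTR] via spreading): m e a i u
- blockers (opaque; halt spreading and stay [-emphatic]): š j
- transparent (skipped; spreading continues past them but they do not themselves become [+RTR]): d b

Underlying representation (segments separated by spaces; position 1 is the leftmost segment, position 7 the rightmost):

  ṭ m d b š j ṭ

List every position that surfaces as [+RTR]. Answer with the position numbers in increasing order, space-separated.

1 2 7

From /ṭ/ at 1 rightward: 2 /m/ → [+RTR]; 3 /d/ transparent; 4 /b/ transparent; 5 /š/ blocks.
From /ṭ/ at 7 rightward: word edge.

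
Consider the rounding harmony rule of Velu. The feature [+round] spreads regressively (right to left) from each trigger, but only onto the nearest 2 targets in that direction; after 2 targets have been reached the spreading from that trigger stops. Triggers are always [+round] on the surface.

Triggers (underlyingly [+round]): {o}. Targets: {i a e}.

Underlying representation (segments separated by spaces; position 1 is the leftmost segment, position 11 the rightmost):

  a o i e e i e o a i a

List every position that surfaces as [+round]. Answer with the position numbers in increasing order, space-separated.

1 2 6 7 8

From /o/ at 2 leftward: 1 /a/ → [+round]; word edge.
From /o/ at 8 leftward: 7 /e/ → [+round]; 6 /i/ → [+round]; bound reached.
Targets with no active source: positions 3 4 5 9 10 11 stay [-round].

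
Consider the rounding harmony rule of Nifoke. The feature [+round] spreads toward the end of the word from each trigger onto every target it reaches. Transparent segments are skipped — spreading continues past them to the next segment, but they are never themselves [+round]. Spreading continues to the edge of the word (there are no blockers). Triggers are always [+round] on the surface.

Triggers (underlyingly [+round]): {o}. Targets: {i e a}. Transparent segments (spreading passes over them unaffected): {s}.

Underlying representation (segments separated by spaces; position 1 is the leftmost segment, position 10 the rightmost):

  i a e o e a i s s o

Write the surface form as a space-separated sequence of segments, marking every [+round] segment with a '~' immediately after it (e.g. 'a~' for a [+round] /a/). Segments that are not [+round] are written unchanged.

i a e o~ e~ a~ i~ s s o~

From /o/ at 4 rightward: 5 /e/ → [+round]; 6 /a/ → [+round]; 7 /i/ → [+round]; 8 /s/ transparent; 9 /s/ transparent; 10 /o/ is itself a trigger — this domain ends here.
From /o/ at 10 rightward: word edge.
Targets with no active source: positions 1 2 3 stay [-round].
[+round] positions on the surface: 4 5 6 7 10.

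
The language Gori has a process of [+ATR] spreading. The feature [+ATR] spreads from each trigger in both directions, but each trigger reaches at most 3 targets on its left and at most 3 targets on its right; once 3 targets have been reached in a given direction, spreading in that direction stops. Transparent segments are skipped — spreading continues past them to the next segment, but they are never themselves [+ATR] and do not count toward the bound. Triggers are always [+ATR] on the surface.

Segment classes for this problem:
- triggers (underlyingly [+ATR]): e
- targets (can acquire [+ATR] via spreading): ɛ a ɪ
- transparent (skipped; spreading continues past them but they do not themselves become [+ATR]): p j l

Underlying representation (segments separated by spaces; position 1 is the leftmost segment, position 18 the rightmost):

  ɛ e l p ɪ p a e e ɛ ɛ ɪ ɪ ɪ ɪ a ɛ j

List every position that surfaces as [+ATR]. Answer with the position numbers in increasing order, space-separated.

From /e/ at 2 rightward: 3 /l/ transparent; 4 /p/ transparent; 5 /ɪ/ → [+ATR]; 6 /p/ transparent; 7 /a/ → [+ATR]; 8 /e/ is itself a trigger — this domain ends here.
From /e/ at 2 leftward: 1 /ɛ/ → [+ATR]; word edge.
From /e/ at 8 rightward: 9 /e/ is itself a trigger — this domain ends here.
From /e/ at 8 leftward: 7 /a/ → [+ATR]; 6 /p/ transparent; 5 /ɪ/ → [+ATR]; 4 /p/ transparent; 3 /l/ transparent; 2 /e/ is itself a trigger — this domain ends here.
From /e/ at 9 rightward: 10 /ɛ/ → [+ATR]; 11 /ɛ/ → [+ATR]; 12 /ɪ/ → [+ATR]; bound reached.
From /e/ at 9 leftward: 8 /e/ is itself a trigger — this domain ends here.
Targets with no active source: positions 13 14 15 16 17 stay [-ATR].

1 2 5 7 8 9 10 11 12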